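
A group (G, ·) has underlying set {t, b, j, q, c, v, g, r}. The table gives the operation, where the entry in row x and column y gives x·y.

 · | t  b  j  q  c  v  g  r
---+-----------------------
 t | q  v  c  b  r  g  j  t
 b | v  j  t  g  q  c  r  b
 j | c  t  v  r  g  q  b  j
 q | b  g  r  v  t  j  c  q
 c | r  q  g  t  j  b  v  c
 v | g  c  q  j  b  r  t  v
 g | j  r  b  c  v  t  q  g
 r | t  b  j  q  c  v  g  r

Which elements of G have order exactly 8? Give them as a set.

Identity is r. Compute the order of each non-identity element by repeated multiplication:
  t: t → q → b → v → g → j → c → r  (order 8)
  b: b → j → t → v → c → q → g → r  (order 8)
  j: j → v → q → r  (order 4)
  q: q → v → j → r  (order 4)
  c: c → j → g → v → b → q → t → r  (order 8)
  v: v → r  (order 2)
  g: g → q → c → v → t → j → b → r  (order 8)
Elements of order 8: {b, c, g, t}.
(Structurally, G here is isomorphic to the cyclic group Z_8.)

{b, c, g, t}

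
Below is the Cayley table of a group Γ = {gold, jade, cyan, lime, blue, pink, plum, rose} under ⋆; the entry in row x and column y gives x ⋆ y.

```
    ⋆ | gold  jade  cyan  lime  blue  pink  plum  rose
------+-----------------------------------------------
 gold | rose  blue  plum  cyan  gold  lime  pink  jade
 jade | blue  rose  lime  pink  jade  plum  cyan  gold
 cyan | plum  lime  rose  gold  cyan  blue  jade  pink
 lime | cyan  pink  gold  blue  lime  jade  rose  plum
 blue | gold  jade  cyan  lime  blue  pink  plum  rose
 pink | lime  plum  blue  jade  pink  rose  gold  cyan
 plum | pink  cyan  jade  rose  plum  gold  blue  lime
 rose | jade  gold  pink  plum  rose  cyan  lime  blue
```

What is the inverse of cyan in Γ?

pink

First locate the identity: row blue matches the header, so blue is the identity.
Scan row cyan for blue: cyan ⋆ pink = blue. Hence cyan^(-1) = pink.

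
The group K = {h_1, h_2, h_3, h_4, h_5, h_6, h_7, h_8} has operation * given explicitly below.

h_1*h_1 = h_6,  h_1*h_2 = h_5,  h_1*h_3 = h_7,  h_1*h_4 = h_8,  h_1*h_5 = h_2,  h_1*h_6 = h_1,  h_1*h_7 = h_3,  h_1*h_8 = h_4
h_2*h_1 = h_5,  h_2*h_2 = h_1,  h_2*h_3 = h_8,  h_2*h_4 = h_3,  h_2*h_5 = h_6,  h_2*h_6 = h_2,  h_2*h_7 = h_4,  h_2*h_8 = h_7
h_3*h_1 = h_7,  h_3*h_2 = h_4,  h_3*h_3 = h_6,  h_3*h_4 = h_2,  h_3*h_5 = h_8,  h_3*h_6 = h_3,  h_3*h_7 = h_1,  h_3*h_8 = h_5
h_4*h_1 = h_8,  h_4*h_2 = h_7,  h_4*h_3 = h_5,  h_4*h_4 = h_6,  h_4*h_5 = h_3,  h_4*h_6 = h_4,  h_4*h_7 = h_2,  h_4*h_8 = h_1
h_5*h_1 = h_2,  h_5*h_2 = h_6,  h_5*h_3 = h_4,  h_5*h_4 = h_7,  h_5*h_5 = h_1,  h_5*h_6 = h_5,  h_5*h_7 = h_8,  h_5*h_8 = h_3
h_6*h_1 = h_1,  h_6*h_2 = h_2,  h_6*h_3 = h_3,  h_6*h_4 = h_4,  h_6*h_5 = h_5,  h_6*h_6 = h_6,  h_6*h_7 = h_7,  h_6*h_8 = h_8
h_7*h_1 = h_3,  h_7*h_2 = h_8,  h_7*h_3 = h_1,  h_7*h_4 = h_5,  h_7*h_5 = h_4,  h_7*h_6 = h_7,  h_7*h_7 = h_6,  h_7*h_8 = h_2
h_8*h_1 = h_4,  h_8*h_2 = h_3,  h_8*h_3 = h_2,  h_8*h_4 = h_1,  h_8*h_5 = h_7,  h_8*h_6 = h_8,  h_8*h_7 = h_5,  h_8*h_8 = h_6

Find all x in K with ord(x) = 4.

{h_2, h_5}

Identity is h_6. Compute the order of each non-identity element by repeated multiplication:
  h_1: h_1 → h_6  (order 2)
  h_2: h_2 → h_1 → h_5 → h_6  (order 4)
  h_3: h_3 → h_6  (order 2)
  h_4: h_4 → h_6  (order 2)
  h_5: h_5 → h_1 → h_2 → h_6  (order 4)
  h_7: h_7 → h_6  (order 2)
  h_8: h_8 → h_6  (order 2)
Elements of order 4: {h_2, h_5}.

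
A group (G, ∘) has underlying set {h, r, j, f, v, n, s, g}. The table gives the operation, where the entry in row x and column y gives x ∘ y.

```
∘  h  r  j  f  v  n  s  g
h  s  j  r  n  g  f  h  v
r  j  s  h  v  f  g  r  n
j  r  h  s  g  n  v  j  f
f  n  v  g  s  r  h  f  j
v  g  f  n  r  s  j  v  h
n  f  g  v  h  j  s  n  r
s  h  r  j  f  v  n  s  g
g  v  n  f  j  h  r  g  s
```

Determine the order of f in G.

The identity element is s (its row matches the header).
f^1 = f
f^2 = f ∘ f = s
The first power of f equal to the identity is f^2, so ord(f) = 2.

2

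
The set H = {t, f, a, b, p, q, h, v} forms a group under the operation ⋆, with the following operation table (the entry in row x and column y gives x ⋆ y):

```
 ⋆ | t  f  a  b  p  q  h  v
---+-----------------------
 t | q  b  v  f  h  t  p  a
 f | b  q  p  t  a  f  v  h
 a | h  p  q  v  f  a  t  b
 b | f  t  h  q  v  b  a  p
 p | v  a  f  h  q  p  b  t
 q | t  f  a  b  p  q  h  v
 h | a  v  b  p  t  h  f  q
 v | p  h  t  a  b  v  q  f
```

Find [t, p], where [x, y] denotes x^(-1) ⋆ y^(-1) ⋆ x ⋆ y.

f

Identity is q; from the table t^(-1) = t and p^(-1) = p.
t ⋆ p = h
h ⋆ t = a
a ⋆ p = f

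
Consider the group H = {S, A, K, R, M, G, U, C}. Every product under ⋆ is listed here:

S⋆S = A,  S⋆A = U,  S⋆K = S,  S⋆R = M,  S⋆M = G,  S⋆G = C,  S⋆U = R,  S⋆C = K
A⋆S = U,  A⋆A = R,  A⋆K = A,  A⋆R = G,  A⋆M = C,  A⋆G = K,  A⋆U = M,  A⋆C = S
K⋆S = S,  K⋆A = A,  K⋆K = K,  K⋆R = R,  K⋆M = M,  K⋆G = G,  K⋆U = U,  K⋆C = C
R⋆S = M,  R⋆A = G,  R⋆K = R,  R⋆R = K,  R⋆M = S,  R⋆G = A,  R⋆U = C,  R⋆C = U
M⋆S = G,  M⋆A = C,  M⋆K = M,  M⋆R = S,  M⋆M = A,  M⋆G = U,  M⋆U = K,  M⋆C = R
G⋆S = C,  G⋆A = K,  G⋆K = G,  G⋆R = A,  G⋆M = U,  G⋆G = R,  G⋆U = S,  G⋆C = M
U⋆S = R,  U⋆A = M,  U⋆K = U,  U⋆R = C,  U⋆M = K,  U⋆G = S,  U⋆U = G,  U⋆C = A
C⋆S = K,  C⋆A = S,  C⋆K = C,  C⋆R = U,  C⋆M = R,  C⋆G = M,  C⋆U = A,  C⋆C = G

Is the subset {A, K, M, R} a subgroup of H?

No

R ⋆ A = G, which is not in {A, K, M, R}.
The subset is not closed under ⋆, so it is not a subgroup.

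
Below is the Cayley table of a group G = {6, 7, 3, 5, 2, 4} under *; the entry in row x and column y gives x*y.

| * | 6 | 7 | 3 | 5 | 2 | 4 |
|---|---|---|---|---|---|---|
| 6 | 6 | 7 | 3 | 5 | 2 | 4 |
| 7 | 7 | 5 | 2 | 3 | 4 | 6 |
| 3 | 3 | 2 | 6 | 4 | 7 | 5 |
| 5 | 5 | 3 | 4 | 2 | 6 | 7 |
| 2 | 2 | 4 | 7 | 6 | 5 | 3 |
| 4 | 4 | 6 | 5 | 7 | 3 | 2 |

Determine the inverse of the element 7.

4

First locate the identity: row 6 matches the header, so 6 is the identity.
Scan row 7 for 6: 7*4 = 6. Hence 7^(-1) = 4.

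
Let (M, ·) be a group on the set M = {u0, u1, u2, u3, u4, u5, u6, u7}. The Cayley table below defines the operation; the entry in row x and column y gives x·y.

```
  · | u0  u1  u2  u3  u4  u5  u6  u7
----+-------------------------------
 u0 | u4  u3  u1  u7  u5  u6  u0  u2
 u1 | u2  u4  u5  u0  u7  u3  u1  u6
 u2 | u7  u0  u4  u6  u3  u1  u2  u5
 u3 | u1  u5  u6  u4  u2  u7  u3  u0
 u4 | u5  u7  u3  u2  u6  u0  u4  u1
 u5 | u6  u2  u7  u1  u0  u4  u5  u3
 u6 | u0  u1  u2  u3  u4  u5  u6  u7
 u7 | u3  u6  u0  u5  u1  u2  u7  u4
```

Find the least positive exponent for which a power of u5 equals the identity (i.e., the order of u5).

The identity element is u6 (its row matches the header).
u5^1 = u5
u5^2 = u5·u5 = u4
u5^3 = u4·u5 = u0
u5^4 = u0·u5 = u6
The first power of u5 equal to the identity is u5^4, so ord(u5) = 4.

4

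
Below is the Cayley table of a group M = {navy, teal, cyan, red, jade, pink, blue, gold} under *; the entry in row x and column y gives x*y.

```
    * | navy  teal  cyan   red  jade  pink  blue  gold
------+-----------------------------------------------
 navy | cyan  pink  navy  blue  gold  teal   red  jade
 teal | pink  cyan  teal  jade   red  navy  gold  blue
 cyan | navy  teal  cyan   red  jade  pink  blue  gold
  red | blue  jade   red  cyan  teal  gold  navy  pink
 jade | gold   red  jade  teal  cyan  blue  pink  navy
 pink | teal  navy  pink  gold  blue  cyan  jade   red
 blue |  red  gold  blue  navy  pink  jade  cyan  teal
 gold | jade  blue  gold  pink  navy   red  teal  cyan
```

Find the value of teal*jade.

red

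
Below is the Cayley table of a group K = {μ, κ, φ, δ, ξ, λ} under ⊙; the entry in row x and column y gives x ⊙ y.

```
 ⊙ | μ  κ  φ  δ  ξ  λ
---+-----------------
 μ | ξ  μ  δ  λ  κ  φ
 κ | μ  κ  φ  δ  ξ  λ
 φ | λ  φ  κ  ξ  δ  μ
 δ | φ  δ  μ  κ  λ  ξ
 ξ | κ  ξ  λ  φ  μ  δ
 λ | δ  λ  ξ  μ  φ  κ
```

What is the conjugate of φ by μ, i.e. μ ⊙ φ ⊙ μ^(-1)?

λ

The identity is κ. In row μ, the entry κ sits in column ξ, so μ^(-1) = ξ.
μ ⊙ φ = δ
δ ⊙ ξ = λ
(Structurally, K here is isomorphic to the symmetric group S_3.)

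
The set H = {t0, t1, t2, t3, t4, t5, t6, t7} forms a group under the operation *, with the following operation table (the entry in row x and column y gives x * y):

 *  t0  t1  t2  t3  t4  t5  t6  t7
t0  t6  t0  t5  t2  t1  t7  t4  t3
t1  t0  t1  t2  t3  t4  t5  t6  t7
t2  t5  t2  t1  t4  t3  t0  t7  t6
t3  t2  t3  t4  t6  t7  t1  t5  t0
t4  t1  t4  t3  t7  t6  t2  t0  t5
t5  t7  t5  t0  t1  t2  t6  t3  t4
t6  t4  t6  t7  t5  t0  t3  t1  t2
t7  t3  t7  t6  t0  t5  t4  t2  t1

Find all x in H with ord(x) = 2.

Identity is t1. Compute the order of each non-identity element by repeated multiplication:
  t0: t0 → t6 → t4 → t1  (order 4)
  t2: t2 → t1  (order 2)
  t3: t3 → t6 → t5 → t1  (order 4)
  t4: t4 → t6 → t0 → t1  (order 4)
  t5: t5 → t6 → t3 → t1  (order 4)
  t6: t6 → t1  (order 2)
  t7: t7 → t1  (order 2)
Elements of order 2: {t2, t6, t7}.

{t2, t6, t7}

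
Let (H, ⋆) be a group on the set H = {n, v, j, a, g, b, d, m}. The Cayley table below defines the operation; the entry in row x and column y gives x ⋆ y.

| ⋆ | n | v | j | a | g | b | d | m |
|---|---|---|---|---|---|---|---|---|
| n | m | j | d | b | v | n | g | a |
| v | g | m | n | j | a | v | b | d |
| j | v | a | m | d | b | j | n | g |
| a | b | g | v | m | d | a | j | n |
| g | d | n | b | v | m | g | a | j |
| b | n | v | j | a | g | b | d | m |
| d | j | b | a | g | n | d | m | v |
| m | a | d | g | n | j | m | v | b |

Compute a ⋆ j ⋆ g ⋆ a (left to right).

m

a ⋆ j = v
v ⋆ g = a
a ⋆ a = m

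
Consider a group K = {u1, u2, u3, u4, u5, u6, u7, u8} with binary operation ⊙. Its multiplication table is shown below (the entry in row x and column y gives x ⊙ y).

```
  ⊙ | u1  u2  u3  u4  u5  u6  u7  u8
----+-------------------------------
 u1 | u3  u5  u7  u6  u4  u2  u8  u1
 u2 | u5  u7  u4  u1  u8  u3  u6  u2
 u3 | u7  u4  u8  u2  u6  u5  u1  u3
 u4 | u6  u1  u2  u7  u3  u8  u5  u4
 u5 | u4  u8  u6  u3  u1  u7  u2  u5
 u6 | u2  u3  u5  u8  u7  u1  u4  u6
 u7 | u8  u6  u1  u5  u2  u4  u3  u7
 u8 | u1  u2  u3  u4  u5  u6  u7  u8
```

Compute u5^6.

u7

u5^1 = u5
u5^2 = u5 ⊙ u5 = u1
u5^3 = u1 ⊙ u5 = u4
u5^4 = u4 ⊙ u5 = u3
u5^5 = u3 ⊙ u5 = u6
u5^6 = u6 ⊙ u5 = u7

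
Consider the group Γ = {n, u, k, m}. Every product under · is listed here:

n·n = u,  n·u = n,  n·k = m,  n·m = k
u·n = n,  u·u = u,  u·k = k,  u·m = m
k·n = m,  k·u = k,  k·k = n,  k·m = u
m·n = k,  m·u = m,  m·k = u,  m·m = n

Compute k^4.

u

k^1 = k
k^2 = k·k = n
k^3 = n·k = m
k^4 = m·k = u
(Structurally, Γ here is isomorphic to the cyclic group Z_4.)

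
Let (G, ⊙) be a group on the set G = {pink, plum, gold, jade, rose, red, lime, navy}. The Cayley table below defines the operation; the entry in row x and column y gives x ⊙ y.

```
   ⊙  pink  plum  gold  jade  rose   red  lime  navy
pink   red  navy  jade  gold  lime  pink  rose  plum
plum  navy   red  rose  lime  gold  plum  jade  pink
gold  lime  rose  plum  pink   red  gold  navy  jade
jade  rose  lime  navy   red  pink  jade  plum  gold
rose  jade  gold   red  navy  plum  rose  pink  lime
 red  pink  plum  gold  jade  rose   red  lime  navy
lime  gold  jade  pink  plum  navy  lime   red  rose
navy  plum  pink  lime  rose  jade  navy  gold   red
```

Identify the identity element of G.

red

The identity e satisfies e ⊙ x = x for all x, so its row in the table reproduces the column headers.
Row red reads: pink, plum, gold, jade, rose, red, lime, navy — exactly the header order. So red is the identity.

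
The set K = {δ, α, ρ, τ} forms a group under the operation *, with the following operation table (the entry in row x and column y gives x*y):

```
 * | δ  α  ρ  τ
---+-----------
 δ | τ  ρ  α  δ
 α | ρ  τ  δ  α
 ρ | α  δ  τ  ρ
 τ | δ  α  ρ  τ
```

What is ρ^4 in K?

ρ^1 = ρ
ρ^2 = ρ*ρ = τ
ρ^3 = τ*ρ = ρ
ρ^4 = ρ*ρ = τ

τ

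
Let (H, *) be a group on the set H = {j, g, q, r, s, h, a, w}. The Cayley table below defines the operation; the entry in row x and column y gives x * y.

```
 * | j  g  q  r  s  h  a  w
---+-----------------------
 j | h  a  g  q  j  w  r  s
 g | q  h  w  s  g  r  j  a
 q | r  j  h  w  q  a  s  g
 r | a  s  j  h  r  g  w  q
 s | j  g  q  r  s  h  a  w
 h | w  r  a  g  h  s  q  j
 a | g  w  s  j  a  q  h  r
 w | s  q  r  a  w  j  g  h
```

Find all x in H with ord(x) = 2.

Identity is s. Compute the order of each non-identity element by repeated multiplication:
  j: j → h → w → s  (order 4)
  g: g → h → r → s  (order 4)
  q: q → h → a → s  (order 4)
  r: r → h → g → s  (order 4)
  h: h → s  (order 2)
  a: a → h → q → s  (order 4)
  w: w → h → j → s  (order 4)
Elements of order 2: {h}.

{h}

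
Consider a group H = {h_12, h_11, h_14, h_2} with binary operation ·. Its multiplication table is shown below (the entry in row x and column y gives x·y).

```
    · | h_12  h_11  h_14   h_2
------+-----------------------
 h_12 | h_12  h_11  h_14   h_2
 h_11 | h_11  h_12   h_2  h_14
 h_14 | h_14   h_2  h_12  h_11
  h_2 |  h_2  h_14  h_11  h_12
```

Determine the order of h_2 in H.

2

The identity element is h_12 (its row matches the header).
h_2^1 = h_2
h_2^2 = h_2·h_2 = h_12
The first power of h_2 equal to the identity is h_2^2, so ord(h_2) = 2.
(Structurally, H here is isomorphic to the Klein four-group V_4.)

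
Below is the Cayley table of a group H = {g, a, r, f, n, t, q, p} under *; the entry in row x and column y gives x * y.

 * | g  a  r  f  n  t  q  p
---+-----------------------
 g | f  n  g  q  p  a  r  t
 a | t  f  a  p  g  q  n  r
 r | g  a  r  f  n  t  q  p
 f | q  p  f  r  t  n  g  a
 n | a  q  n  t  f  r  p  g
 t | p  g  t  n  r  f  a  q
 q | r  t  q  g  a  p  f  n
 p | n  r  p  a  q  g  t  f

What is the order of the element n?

The identity element is r (its row matches the header).
n^1 = n
n^2 = n * n = f
n^3 = f * n = t
n^4 = t * n = r
The first power of n equal to the identity is n^4, so ord(n) = 4.

4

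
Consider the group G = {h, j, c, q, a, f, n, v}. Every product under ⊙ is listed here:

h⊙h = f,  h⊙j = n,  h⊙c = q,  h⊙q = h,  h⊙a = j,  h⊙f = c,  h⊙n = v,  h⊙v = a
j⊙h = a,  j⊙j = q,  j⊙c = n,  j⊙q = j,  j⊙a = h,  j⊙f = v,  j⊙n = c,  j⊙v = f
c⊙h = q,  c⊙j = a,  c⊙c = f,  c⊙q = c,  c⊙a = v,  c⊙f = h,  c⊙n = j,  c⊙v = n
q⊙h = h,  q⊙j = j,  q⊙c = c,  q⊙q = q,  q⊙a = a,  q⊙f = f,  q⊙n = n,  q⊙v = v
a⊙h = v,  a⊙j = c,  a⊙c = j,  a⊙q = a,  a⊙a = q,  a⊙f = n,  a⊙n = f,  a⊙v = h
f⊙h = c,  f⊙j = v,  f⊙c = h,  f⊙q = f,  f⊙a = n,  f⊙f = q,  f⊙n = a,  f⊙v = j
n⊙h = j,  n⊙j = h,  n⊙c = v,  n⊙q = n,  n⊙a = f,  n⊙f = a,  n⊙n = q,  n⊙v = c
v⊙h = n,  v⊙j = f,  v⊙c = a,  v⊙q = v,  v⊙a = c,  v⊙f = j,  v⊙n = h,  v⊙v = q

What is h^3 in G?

h^1 = h
h^2 = h ⊙ h = f
h^3 = f ⊙ h = c

c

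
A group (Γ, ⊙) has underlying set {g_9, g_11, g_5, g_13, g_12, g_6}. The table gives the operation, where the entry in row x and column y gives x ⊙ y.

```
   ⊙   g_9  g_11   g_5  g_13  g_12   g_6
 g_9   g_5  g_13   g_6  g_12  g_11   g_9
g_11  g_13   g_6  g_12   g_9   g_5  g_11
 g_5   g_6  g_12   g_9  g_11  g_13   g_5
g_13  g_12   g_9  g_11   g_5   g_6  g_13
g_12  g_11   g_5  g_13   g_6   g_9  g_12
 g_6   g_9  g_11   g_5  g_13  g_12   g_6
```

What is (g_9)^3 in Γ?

g_6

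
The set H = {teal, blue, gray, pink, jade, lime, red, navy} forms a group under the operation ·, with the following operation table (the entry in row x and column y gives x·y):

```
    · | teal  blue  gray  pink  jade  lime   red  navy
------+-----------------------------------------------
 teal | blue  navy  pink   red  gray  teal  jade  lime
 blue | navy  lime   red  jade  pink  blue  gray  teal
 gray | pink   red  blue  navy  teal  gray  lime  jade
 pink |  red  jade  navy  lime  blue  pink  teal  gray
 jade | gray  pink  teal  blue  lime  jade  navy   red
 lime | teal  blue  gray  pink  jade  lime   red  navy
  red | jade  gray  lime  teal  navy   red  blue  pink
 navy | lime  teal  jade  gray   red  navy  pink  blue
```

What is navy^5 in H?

navy^1 = navy
navy^2 = navy·navy = blue
navy^3 = blue·navy = teal
navy^4 = teal·navy = lime
navy^5 = lime·navy = navy
(Structurally, H here is isomorphic to Z_2 x Z_4.)

navy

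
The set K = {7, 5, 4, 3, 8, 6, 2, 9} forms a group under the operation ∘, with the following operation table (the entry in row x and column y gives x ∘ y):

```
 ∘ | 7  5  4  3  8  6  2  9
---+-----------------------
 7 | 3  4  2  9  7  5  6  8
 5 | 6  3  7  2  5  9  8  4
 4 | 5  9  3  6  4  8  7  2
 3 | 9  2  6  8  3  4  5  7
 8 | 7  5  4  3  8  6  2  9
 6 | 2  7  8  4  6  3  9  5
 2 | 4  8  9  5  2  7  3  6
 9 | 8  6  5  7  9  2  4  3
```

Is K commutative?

No

7 ∘ 5 = 4 but 5 ∘ 7 = 6.
Since 7 and 5 do not commute, K is not abelian.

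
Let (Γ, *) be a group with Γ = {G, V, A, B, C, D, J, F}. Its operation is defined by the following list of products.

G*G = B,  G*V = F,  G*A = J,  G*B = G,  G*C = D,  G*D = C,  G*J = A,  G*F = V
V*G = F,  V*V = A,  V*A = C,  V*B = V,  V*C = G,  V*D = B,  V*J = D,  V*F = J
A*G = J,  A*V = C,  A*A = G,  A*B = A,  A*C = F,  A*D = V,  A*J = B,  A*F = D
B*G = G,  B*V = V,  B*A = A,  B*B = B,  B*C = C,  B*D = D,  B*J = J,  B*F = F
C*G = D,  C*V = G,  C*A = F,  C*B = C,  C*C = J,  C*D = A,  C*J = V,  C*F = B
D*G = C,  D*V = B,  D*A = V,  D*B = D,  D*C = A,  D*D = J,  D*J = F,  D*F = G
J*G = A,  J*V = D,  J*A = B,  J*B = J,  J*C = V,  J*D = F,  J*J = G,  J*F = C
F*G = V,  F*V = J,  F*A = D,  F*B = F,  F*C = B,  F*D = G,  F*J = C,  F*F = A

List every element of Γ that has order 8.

Identity is B. Compute the order of each non-identity element by repeated multiplication:
  G: G → B  (order 2)
  V: V → A → C → G → F → J → D → B  (order 8)
  A: A → G → J → B  (order 4)
  C: C → J → V → G → D → A → F → B  (order 8)
  D: D → J → F → G → C → A → V → B  (order 8)
  J: J → G → A → B  (order 4)
  F: F → A → D → G → V → J → C → B  (order 8)
Elements of order 8: {C, D, F, V}.

{C, D, F, V}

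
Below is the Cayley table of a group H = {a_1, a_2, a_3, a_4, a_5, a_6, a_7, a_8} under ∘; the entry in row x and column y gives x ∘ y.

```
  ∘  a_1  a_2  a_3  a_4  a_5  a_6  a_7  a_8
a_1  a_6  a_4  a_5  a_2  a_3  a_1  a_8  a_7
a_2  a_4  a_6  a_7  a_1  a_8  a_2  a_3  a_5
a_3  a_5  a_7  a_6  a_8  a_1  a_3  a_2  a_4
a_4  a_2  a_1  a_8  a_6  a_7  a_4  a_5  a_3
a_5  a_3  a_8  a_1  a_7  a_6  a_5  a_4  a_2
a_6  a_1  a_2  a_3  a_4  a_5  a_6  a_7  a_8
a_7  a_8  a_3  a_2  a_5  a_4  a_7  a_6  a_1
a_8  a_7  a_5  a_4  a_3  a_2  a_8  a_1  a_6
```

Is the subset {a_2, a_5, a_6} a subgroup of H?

a_5 ∘ a_2 = a_8, which is not in {a_2, a_5, a_6}.
The subset is not closed under ∘, so it is not a subgroup.

No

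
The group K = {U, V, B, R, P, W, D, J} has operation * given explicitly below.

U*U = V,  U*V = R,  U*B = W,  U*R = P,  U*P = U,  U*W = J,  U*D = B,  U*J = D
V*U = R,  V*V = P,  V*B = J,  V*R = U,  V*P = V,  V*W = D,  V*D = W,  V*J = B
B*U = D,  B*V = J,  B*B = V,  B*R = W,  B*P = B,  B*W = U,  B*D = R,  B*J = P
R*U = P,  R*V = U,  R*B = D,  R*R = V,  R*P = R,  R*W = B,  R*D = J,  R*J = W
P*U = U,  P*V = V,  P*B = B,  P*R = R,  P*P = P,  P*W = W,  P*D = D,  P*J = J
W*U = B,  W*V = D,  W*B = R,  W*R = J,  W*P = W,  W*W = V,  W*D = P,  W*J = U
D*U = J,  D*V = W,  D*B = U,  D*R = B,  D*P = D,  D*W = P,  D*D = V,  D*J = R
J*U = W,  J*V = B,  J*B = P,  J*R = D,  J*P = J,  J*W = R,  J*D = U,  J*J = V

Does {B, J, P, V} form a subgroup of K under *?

Yes

{B, J, P, V} contains the identity P.
Checking products: every product of two elements of {B, J, P, V} (read from the table) lies in {B, J, P, V}, so the set is closed.
In a finite group, a nonempty closed subset is a subgroup. So {B, J, P, V} ≤ K.
(Structurally, K here is isomorphic to the quaternion group Q_8.)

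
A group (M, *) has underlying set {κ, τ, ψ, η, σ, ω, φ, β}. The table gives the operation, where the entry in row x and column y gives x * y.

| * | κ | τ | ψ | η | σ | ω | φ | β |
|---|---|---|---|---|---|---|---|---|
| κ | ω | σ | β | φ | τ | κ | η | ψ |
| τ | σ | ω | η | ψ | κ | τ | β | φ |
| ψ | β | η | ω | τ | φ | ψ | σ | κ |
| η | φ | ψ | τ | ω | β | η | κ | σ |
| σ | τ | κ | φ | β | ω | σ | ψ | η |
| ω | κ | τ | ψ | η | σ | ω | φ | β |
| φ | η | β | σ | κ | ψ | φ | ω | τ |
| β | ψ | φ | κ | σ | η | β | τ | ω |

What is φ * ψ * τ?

φ * ψ = σ
σ * τ = κ

κ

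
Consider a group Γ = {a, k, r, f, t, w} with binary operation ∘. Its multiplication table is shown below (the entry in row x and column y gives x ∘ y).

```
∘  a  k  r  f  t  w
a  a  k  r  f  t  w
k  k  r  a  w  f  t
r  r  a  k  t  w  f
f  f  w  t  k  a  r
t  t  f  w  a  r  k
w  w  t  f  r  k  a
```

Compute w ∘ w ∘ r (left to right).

r

w ∘ w = a
a ∘ r = r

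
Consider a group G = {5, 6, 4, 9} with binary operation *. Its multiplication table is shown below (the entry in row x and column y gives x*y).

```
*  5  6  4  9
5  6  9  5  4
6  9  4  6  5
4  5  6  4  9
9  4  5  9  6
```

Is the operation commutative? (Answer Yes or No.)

Yes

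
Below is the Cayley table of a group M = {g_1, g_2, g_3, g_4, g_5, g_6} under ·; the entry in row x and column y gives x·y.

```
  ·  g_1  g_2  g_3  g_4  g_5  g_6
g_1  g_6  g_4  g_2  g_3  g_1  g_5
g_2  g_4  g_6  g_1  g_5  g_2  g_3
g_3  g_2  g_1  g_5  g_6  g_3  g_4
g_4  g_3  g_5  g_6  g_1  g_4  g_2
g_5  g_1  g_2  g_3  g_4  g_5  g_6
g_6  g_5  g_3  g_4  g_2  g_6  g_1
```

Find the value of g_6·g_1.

Read row g_6, column g_1: g_6·g_1 = g_5.
(Structurally, M here is isomorphic to the cyclic group Z_6.)

g_5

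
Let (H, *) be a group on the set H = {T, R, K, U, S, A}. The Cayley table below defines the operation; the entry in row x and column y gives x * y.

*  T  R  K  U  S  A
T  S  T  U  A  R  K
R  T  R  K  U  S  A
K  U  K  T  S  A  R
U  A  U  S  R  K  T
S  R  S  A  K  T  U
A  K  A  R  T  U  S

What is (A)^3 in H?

U

A^1 = A
A^2 = A * A = S
A^3 = S * A = U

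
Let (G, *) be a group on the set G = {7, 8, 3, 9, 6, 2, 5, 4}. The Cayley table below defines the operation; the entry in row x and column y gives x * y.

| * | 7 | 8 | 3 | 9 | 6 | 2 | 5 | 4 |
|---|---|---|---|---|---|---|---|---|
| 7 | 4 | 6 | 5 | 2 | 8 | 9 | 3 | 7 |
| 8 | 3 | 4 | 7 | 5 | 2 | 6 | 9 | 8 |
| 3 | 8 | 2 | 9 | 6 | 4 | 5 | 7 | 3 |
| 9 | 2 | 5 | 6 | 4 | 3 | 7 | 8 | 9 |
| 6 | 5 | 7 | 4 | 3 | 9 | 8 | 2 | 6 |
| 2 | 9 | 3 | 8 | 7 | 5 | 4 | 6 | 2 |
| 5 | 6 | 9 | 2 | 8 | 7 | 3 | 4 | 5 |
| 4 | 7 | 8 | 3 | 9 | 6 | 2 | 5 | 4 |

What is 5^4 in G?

5^1 = 5
5^2 = 5 * 5 = 4
5^3 = 4 * 5 = 5
5^4 = 5 * 5 = 4

4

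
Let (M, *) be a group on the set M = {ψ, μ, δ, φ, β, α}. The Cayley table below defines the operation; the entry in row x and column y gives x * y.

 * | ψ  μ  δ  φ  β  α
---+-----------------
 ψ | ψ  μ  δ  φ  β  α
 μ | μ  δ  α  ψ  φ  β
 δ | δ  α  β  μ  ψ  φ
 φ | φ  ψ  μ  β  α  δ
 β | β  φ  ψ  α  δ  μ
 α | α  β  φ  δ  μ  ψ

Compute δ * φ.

Read row δ, column φ: δ * φ = μ.

μ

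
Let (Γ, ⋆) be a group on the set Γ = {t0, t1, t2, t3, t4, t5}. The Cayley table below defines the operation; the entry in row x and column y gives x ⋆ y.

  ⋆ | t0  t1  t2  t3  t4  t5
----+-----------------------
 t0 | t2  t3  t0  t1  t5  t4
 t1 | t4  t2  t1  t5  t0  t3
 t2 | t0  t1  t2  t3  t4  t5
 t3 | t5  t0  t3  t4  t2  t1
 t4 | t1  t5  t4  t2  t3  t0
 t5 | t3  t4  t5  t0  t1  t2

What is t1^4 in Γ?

t2

t1^1 = t1
t1^2 = t1 ⋆ t1 = t2
t1^3 = t2 ⋆ t1 = t1
t1^4 = t1 ⋆ t1 = t2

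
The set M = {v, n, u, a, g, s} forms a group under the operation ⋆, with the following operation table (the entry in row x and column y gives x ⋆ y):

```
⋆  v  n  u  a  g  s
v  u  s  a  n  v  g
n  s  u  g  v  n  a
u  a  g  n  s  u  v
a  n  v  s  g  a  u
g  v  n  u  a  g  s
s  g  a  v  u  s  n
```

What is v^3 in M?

a

v^1 = v
v^2 = v ⋆ v = u
v^3 = u ⋆ v = a
(Structurally, M here is isomorphic to the cyclic group Z_6.)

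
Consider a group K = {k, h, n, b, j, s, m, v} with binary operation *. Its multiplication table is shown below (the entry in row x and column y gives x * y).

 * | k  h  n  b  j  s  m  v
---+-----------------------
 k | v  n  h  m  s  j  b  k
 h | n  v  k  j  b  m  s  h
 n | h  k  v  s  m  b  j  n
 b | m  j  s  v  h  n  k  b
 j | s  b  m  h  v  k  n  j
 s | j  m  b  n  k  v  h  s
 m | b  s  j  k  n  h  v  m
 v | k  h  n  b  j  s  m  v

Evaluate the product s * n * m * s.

s * n = b
b * m = k
k * s = j

j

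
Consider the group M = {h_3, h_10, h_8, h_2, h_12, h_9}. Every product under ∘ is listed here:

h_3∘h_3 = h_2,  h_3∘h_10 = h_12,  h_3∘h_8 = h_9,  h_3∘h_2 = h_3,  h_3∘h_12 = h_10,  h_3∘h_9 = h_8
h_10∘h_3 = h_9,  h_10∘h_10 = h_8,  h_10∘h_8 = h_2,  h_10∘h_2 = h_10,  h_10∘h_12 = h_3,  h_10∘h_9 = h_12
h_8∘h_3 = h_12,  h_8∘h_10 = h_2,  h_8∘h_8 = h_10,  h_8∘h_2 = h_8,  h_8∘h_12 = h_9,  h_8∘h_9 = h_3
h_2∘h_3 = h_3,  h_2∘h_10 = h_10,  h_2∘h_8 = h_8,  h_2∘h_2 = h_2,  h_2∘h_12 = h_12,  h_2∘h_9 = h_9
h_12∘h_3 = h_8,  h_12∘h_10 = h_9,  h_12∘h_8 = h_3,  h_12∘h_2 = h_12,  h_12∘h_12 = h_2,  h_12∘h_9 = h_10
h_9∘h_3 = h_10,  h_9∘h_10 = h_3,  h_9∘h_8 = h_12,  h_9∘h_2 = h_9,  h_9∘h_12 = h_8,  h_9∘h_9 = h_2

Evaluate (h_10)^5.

h_10^1 = h_10
h_10^2 = h_10 ∘ h_10 = h_8
h_10^3 = h_8 ∘ h_10 = h_2
h_10^4 = h_2 ∘ h_10 = h_10
h_10^5 = h_10 ∘ h_10 = h_8

h_8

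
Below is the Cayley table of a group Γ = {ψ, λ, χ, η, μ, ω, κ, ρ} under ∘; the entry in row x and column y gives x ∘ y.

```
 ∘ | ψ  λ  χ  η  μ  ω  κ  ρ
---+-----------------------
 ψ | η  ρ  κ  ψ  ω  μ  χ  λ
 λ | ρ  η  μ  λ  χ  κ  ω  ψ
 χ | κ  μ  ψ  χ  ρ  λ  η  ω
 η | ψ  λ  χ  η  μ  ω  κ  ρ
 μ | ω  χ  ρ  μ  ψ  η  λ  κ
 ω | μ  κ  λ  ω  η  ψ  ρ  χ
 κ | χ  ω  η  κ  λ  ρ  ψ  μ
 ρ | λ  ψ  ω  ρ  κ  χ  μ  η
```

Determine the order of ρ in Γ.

The identity element is η (its row matches the header).
ρ^1 = ρ
ρ^2 = ρ ∘ ρ = η
The first power of ρ equal to the identity is ρ^2, so ord(ρ) = 2.

2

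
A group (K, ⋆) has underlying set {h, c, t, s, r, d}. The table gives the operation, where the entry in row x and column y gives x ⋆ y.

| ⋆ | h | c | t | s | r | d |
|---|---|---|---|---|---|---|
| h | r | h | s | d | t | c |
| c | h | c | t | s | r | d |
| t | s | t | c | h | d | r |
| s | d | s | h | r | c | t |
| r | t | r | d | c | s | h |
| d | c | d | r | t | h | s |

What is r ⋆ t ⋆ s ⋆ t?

r ⋆ t = d
d ⋆ s = t
t ⋆ t = c
(Structurally, K here is isomorphic to the cyclic group Z_6.)

c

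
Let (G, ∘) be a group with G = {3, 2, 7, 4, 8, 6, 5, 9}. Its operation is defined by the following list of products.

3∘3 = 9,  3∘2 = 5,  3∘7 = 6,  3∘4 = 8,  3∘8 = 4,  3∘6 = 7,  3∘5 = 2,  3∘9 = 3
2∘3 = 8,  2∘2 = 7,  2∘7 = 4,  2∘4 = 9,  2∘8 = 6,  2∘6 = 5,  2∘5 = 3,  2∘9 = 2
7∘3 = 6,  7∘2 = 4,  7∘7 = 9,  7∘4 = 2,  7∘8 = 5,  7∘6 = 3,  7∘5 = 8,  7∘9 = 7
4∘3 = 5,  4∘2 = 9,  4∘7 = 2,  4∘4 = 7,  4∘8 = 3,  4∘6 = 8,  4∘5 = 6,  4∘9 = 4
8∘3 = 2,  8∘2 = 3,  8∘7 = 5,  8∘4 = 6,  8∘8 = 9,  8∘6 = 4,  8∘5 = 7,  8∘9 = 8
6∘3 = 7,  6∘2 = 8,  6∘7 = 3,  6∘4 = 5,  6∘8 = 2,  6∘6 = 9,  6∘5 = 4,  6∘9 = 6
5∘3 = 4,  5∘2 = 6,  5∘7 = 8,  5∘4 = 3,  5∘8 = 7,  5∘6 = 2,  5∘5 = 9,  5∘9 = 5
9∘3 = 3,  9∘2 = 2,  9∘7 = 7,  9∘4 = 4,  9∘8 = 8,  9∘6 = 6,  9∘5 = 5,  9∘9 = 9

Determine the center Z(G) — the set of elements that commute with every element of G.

{7, 9}

An element z is central iff its row equals its column in the table.
For 3: 3 ∘ 2 = 5 ≠ 8 = 2 ∘ 3, so 3 ∉ Z.
Checking each element this way leaves Z(G) = {7, 9}.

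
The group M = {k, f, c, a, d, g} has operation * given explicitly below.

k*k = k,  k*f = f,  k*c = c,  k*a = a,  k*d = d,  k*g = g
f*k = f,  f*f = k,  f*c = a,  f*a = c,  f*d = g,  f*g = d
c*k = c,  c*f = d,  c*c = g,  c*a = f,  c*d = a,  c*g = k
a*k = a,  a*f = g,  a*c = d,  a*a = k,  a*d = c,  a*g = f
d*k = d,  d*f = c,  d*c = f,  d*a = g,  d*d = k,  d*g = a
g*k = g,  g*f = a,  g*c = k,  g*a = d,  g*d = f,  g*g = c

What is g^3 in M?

k

g^1 = g
g^2 = g * g = c
g^3 = c * g = k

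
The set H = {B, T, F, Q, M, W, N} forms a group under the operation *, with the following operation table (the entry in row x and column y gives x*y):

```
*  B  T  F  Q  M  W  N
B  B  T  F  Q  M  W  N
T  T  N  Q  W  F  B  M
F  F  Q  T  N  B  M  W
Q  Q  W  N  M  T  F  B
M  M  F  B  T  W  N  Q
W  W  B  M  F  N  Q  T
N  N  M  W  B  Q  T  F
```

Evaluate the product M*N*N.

B

M*N = Q
Q*N = B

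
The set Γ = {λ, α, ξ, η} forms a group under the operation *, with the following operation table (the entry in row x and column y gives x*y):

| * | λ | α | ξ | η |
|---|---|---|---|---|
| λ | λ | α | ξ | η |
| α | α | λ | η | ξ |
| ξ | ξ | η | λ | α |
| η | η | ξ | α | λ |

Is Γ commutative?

Check whether the table is symmetric across its main diagonal.
Every entry (row x, col y) equals the entry (row y, col x), so Γ is abelian.
(In fact Γ ≅ the Klein four-group V_4.)

Yes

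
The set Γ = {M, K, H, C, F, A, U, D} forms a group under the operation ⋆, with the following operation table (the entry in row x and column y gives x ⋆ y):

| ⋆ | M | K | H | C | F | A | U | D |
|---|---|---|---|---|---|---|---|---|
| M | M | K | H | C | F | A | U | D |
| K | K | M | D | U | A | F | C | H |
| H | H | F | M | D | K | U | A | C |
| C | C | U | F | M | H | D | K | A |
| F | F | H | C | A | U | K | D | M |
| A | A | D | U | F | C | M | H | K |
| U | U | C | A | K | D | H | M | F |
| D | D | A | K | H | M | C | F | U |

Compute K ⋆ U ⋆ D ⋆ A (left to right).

M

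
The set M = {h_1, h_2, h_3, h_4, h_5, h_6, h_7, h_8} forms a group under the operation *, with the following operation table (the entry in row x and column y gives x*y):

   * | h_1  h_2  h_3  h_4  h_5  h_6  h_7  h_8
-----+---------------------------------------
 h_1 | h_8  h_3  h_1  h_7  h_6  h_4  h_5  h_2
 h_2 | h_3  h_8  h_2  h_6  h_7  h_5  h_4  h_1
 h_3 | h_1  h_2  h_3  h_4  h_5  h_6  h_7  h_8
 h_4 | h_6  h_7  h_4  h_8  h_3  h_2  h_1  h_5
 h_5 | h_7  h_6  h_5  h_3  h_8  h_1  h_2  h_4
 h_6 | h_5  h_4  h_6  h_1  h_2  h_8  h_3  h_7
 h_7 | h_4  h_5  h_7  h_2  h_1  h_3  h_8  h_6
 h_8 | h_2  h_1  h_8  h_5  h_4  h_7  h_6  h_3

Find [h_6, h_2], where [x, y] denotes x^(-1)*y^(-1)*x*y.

Identity is h_3; from the table h_6^(-1) = h_7 and h_2^(-1) = h_1.
h_7*h_1 = h_4
h_4*h_6 = h_2
h_2*h_2 = h_8
(Structurally, M here is isomorphic to the quaternion group Q_8.)

h_8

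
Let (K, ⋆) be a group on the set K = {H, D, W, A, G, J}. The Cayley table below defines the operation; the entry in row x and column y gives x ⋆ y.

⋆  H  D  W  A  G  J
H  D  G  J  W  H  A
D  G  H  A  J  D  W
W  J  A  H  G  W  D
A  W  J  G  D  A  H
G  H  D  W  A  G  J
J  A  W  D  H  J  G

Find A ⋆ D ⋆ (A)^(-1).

D

The identity is G. In row A, the entry G sits in column W, so A^(-1) = W.
A ⋆ D = J
J ⋆ W = D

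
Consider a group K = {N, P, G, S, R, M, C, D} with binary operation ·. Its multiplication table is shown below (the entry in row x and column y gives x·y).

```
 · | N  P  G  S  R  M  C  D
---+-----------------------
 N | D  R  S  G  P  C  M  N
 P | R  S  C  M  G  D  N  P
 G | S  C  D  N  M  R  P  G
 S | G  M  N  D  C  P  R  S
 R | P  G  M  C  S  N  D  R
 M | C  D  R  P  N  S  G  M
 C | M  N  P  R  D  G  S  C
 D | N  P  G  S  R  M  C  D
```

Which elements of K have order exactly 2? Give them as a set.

Identity is D. Compute the order of each non-identity element by repeated multiplication:
  N: N → D  (order 2)
  P: P → S → M → D  (order 4)
  G: G → D  (order 2)
  S: S → D  (order 2)
  R: R → S → C → D  (order 4)
  M: M → S → P → D  (order 4)
  C: C → S → R → D  (order 4)
Elements of order 2: {G, N, S}.

{G, N, S}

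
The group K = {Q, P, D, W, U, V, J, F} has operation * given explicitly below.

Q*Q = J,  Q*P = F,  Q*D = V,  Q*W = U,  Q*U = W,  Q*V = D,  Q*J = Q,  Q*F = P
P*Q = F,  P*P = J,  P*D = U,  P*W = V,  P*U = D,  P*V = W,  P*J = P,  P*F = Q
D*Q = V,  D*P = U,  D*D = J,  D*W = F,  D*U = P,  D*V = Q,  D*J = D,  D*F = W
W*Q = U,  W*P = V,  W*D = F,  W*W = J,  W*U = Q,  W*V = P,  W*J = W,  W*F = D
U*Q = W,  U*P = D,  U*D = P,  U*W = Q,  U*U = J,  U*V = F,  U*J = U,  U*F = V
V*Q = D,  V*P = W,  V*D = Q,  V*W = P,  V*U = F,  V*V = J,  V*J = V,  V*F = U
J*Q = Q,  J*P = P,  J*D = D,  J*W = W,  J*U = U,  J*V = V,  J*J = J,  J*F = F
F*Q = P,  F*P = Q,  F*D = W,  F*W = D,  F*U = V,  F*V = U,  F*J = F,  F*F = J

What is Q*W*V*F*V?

V

Q*W = U
U*V = F
F*F = J
J*V = V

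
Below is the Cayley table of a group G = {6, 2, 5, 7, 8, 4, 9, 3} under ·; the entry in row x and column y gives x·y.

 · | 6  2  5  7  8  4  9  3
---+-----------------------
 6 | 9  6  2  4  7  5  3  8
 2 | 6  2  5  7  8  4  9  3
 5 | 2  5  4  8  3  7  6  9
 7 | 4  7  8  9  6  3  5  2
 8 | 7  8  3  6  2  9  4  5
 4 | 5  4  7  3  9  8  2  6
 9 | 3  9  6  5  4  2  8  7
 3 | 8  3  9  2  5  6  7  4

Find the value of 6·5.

Read row 6, column 5: 6·5 = 2.
(Structurally, G here is isomorphic to the cyclic group Z_8.)

2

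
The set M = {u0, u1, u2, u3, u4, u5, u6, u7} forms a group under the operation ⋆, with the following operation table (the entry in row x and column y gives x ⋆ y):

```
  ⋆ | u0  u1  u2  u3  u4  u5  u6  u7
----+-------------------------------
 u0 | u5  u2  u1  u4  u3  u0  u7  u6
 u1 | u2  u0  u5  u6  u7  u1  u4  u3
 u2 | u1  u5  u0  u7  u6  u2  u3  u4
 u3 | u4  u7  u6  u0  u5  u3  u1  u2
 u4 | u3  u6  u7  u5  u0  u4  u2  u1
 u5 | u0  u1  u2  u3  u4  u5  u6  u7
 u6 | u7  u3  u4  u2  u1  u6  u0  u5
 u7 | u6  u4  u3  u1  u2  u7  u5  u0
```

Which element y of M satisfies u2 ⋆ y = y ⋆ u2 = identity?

First locate the identity: row u5 matches the header, so u5 is the identity.
Scan row u2 for u5: u2 ⋆ u1 = u5. Hence u2^(-1) = u1.

u1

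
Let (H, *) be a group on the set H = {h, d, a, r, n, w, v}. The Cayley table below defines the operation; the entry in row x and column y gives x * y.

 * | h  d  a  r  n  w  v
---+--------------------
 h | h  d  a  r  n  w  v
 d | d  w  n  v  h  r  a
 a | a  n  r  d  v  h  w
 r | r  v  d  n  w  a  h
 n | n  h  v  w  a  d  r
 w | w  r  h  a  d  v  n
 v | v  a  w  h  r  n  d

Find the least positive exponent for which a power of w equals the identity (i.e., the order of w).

7

The identity element is h (its row matches the header).
w^1 = w
w^2 = w * w = v
w^3 = v * w = n
w^4 = n * w = d
w^5 = d * w = r
w^6 = r * w = a
w^7 = a * w = h
The first power of w equal to the identity is w^7, so ord(w) = 7.
(Structurally, H here is isomorphic to the cyclic group Z_7.)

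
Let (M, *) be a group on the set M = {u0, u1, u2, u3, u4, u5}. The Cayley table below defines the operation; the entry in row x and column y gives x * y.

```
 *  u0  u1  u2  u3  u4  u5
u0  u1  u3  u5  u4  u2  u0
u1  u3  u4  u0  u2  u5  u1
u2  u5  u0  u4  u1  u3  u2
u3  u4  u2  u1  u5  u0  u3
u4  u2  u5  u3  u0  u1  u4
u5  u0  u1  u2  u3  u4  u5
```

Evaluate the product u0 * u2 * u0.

u0

u0 * u2 = u5
u5 * u0 = u0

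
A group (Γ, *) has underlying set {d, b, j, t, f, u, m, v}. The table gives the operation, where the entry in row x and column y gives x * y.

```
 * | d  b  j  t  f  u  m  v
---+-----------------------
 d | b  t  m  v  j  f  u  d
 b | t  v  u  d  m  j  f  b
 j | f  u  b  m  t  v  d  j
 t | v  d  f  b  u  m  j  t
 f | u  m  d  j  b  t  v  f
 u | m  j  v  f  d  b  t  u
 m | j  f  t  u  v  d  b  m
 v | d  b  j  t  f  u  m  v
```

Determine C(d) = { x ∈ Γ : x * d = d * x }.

Compare row d with column d entry by entry.
b * d = t = d * b, so b commutes with d.
j * d = f but d * j = m, so j does not.
Collecting the elements that commute with d: C(d) = {b, d, t, v}.

{b, d, t, v}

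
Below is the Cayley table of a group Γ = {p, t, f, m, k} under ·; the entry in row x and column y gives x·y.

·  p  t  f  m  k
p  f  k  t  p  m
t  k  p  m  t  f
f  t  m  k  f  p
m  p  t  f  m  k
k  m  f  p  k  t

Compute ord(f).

5

The identity element is m (its row matches the header).
f^1 = f
f^2 = f·f = k
f^3 = k·f = p
f^4 = p·f = t
f^5 = t·f = m
The first power of f equal to the identity is f^5, so ord(f) = 5.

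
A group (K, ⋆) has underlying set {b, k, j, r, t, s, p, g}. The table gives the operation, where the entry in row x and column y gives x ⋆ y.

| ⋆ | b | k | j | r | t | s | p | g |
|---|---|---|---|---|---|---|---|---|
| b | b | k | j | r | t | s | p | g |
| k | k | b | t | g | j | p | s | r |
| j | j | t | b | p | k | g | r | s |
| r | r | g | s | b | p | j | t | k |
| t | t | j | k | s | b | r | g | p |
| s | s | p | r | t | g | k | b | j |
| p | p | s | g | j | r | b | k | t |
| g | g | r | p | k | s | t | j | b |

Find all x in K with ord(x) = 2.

{g, j, k, r, t}

Identity is b. Compute the order of each non-identity element by repeated multiplication:
  k: k → b  (order 2)
  j: j → b  (order 2)
  r: r → b  (order 2)
  t: t → b  (order 2)
  s: s → k → p → b  (order 4)
  p: p → k → s → b  (order 4)
  g: g → b  (order 2)
Elements of order 2: {g, j, k, r, t}.
(Structurally, K here is isomorphic to the dihedral group D_4.)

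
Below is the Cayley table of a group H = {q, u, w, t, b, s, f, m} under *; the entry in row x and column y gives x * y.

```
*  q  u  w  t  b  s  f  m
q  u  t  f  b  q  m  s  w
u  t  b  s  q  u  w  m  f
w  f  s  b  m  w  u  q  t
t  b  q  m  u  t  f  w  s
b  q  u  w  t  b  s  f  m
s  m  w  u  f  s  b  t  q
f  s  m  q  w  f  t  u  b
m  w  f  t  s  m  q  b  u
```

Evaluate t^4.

b

t^1 = t
t^2 = t * t = u
t^3 = u * t = q
t^4 = q * t = b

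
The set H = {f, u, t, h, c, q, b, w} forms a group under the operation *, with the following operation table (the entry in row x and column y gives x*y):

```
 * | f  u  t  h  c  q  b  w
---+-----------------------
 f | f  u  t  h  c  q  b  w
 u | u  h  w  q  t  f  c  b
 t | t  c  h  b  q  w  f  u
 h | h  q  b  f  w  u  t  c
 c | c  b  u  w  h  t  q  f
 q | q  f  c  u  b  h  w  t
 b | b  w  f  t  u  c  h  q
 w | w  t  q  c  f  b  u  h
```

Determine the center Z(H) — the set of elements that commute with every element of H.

An element z is central iff its row equals its column in the table.
For q: q*w = t ≠ b = w*q, so q ∉ Z.
Checking each element this way leaves Z(H) = {f, h}.

{f, h}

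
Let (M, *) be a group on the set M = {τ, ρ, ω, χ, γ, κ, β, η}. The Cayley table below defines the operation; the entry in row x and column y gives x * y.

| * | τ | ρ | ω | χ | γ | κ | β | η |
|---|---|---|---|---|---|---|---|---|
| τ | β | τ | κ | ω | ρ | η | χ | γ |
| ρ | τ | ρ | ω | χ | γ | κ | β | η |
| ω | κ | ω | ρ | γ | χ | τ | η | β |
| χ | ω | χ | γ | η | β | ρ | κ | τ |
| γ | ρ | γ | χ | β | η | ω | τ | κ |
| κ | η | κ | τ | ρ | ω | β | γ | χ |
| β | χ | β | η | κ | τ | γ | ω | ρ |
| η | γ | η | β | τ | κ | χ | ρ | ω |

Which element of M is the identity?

ρ

The identity e satisfies e * x = x for all x, so its row in the table reproduces the column headers.
Row ρ reads: τ, ρ, ω, χ, γ, κ, β, η — exactly the header order. So ρ is the identity.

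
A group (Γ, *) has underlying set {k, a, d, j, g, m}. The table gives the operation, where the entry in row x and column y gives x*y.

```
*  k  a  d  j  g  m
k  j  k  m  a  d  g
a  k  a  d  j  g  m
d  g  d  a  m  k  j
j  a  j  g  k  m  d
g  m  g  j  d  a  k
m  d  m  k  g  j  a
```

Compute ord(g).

The identity element is a (its row matches the header).
g^1 = g
g^2 = g*g = a
The first power of g equal to the identity is g^2, so ord(g) = 2.

2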